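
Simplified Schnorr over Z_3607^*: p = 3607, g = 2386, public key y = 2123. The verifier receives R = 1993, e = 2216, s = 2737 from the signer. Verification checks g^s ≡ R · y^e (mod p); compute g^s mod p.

1056

Squares mod 3607: 2386^1≡2386, 2386^2≡1150, 2386^4≡2338, 2386^8≡1639, 2386^16≡2713, 2386^32≡2089, 2386^64≡3058, 2386^128≡2020, 2386^256≡883, 2386^512≡577, 2386^1024≡1085, 2386^2048≡1343
2737 = 2048 + 512 + 128 + 32 + 16 + 1, so 2386^2737 ≡ 1343·577·2020·2089·2713·2386 ≡ 1056 (mod 3607)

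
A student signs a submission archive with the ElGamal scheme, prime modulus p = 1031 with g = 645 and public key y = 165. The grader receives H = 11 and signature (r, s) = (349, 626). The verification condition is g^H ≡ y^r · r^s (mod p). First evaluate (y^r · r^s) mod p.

960

165^349 mod 1031 = 392
349^626 mod 1031 = 802
y^r · r^s ≡ 392·802 = 314384 ≡ 960 (mod 1031)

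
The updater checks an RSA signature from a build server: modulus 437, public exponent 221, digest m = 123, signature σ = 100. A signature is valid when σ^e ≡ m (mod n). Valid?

σ^2 ≡ 100^2 = 10000 ≡ 386
σ^4 ≡ 386^2 = 148996 ≡ 416
σ^8 ≡ 416^2 = 173056 ≡ 4
σ^16 ≡ 4^2 = 16
σ^32 ≡ 16^2 = 256
σ^64 ≡ 256^2 = 65536 ≡ 423
σ^128 ≡ 423^2 = 178929 ≡ 196
221 = 128 + 64 + 16 + 8 + 4 + 1, so σ^221 ≡ 196·423·16·4·416·100 ≡ 123 (mod 437)
σ^221 mod 437 = 123 matches m.

yes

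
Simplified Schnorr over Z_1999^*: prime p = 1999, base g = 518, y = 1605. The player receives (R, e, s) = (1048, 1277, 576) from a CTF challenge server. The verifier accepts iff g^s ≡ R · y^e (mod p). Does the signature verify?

verifies

g^s mod p:
518^2 = 268324 ≡ 458
518^4 ≡ 458^2 = 209764 ≡ 1868
518^8 ≡ 1868^2 = 3489424 ≡ 1169
518^16 ≡ 1169^2 = 1366561 ≡ 1244
518^32 ≡ 1244^2 = 1547536 ≡ 310
518^64 ≡ 310^2 = 96100 ≡ 148
518^128 ≡ 148^2 = 21904 ≡ 1914
518^256 ≡ 1914^2 = 3663396 ≡ 1228
518^512 ≡ 1228^2 = 1507984 ≡ 738
576 = 512 + 64, so 518^576 ≡ 738·148 ≡ 1278 (mod 1999)
R · y^e mod p:
1605^2 = 2576025 ≡ 1313
1605^4 ≡ 1313^2 = 1723969 ≡ 831
1605^8 ≡ 831^2 = 690561 ≡ 906
1605^16 ≡ 906^2 = 820836 ≡ 1246
1605^32 ≡ 1246^2 = 1552516 ≡ 1292
1605^64 ≡ 1292^2 = 1669264 ≡ 99
1605^128 ≡ 99^2 = 9801 ≡ 1805
1605^256 ≡ 1805^2 = 3258025 ≡ 1654
1605^512 ≡ 1654^2 = 2735716 ≡ 1084
1605^1024 ≡ 1084^2 = 1175056 ≡ 1643
1277 = 1024 + 128 + 64 + 32 + 16 + 8 + 4 + 1, so 1605^1277 ≡ 1643·1805·99·1292·1246·906·831·1605 ≡ 150 (mod 1999)
1048·150 = 157200 ≡ 1278 (mod 1999)
1278 ≡ 1278 (mod 1999); signature holds.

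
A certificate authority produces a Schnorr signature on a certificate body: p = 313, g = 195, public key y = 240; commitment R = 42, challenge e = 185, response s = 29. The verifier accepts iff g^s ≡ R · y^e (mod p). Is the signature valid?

invalid

g^s mod p:
195^2 = 38025 ≡ 152
195^4 ≡ 152^2 = 23104 ≡ 255
195^8 ≡ 255^2 = 65025 ≡ 234
195^16 ≡ 234^2 = 54756 ≡ 294
29 = 16 + 8 + 4 + 1, so 195^29 ≡ 294·234·255·195 ≡ 184 (mod 313)
R · y^e mod p:
240^2 = 57600 ≡ 8
240^4 ≡ 8^2 = 64
240^8 ≡ 64^2 = 4096 ≡ 27
240^16 ≡ 27^2 = 729 ≡ 103
240^32 ≡ 103^2 = 10609 ≡ 280
240^64 ≡ 280^2 = 78400 ≡ 150
240^128 ≡ 150^2 = 22500 ≡ 277
185 = 128 + 32 + 16 + 8 + 1, so 240^185 ≡ 277·280·103·27·240 ≡ 202 (mod 313)
42·202 = 8484 ≡ 33 (mod 313)
184 ≠ 33; the check fails.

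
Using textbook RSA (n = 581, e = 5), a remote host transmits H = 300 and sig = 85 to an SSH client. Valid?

Squares mod 581: sig^1≡85, sig^2≡253, sig^4≡99
5 = 4 + 1, so sig^5 ≡ 99·85 ≡ 281 (mod 581)
The recovered value 281 does not match the digest 300.

no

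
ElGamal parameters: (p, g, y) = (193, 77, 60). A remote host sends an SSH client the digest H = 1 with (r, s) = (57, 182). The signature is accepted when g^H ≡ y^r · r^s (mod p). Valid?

yes

Left side g^H mod p:
77^1 mod 193 = 77
Right side y^r · r^s mod p:
Squares mod 193: 60^1≡60, 60^2≡126, 60^4≡50, 60^8≡184, 60^16≡81, 60^32≡192
57 = 32 + 16 + 8 + 1, so 60^57 ≡ 192·81·184·60 ≡ 122 (mod 193)
Squares mod 193: 57^1≡57, 57^2≡161, 57^4≡59, 57^8≡7, 57^16≡49, 57^32≡85, 57^64≡84, 57^128≡108
182 = 128 + 32 + 16 + 4 + 2, so 57^182 ≡ 108·85·49·59·161 ≡ 56 (mod 193)
122·56 = 6832 ≡ 77 (mod 193)
77 ≡ 77 (mod 193), so the signature is genuine.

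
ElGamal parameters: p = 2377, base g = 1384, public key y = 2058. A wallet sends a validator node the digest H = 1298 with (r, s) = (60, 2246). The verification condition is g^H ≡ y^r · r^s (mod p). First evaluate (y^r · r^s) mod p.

518

2058^2 = 4235364 ≡ 1927
2058^4 ≡ 1927^2 = 3713329 ≡ 455
2058^8 ≡ 455^2 = 207025 ≡ 226
2058^16 ≡ 226^2 = 51076 ≡ 1159
2058^32 ≡ 1159^2 = 1343281 ≡ 276
60 = 32 + 16 + 8 + 4, so 2058^60 ≡ 276·1159·226·455 ≡ 1719 (mod 2377)
60^2 = 3600 ≡ 1223
60^4 ≡ 1223^2 = 1495729 ≡ 596
60^8 ≡ 596^2 = 355216 ≡ 1043
60^16 ≡ 1043^2 = 1087849 ≡ 1560
60^32 ≡ 1560^2 = 2433600 ≡ 1929
60^64 ≡ 1929^2 = 3721041 ≡ 1036
60^128 ≡ 1036^2 = 1073296 ≡ 1269
60^256 ≡ 1269^2 = 1610361 ≡ 1132
60^512 ≡ 1132^2 = 1281424 ≡ 221
60^1024 ≡ 221^2 = 48841 ≡ 1301
60^2048 ≡ 1301^2 = 1692601 ≡ 177
2246 = 2048 + 128 + 64 + 4 + 2, so 60^2246 ≡ 177·1269·1036·596·1223 ≡ 1213 (mod 2377)
y^r · r^s ≡ 1719·1213 = 2085147 ≡ 518 (mod 2377)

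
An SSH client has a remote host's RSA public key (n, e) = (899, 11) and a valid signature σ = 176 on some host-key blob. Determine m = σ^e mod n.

Squares mod 899: σ^1≡176, σ^2≡410, σ^4≡886, σ^8≡169
11 = 8 + 2 + 1, so σ^11 ≡ 169·410·176 ≡ 105 (mod 899)

105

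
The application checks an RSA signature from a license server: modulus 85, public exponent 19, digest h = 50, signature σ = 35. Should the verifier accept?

reject

σ^2 ≡ 35^2 = 1225 ≡ 35
σ^4 ≡ 35^2 = 1225 ≡ 35
σ^8 ≡ 35^2 = 1225 ≡ 35
σ^16 ≡ 35^2 = 1225 ≡ 35
19 = 16 + 2 + 1, so σ^19 ≡ 35·35·35 ≡ 35 (mod 85)
The recovered value 35 does not match the digest 50.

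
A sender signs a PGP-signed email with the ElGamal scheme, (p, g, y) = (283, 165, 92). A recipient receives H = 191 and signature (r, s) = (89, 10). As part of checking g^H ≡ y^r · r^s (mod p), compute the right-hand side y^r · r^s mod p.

143

92^2 = 8464 ≡ 257
92^4 ≡ 257^2 = 66049 ≡ 110
92^8 ≡ 110^2 = 12100 ≡ 214
92^16 ≡ 214^2 = 45796 ≡ 233
92^32 ≡ 233^2 = 54289 ≡ 236
92^64 ≡ 236^2 = 55696 ≡ 228
89 = 64 + 16 + 8 + 1, so 92^89 ≡ 228·233·214·92 ≡ 138 (mod 283)
89^2 = 7921 ≡ 280
89^4 ≡ 280^2 = 78400 ≡ 9
89^8 ≡ 9^2 = 81
10 = 8 + 2, so 89^10 ≡ 81·280 ≡ 40 (mod 283)
y^r · r^s ≡ 138·40 = 5520 ≡ 143 (mod 283)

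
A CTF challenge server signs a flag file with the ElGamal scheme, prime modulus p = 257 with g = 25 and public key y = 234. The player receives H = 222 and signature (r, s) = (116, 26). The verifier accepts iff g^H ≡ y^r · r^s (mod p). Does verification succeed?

fails

Left side g^H mod p:
Squares mod 257: 25^1≡25, 25^2≡111, 25^4≡242, 25^8≡225, 25^16≡253, 25^32≡16, 25^64≡256, 25^128≡1
222 = 128 + 64 + 16 + 8 + 4 + 2, so 25^222 ≡ 1·256·253·225·242·111 ≡ 67 (mod 257)
Right side y^r · r^s mod p:
Squares mod 257: 234^1≡234, 234^2≡15, 234^4≡225, 234^8≡253, 234^16≡16, 234^32≡256, 234^64≡1
116 = 64 + 32 + 16 + 4, so 234^116 ≡ 1·256·16·225 ≡ 255 (mod 257)
Squares mod 257: 116^1≡116, 116^2≡92, 116^4≡240, 116^8≡32, 116^16≡253
26 = 16 + 8 + 2, so 116^26 ≡ 253·32·92 ≡ 46 (mod 257)
255·46 = 11730 ≡ 165 (mod 257)
67 ≠ 165, so verification fails.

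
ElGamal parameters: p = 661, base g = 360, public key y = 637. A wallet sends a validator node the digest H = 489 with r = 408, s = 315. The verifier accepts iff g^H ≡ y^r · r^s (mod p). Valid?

yes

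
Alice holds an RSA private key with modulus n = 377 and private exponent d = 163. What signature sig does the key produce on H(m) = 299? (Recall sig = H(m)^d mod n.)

325

Squares mod 377: (H(m))^1≡299, (H(m))^2≡52, (H(m))^4≡65, (H(m))^8≡78, (H(m))^16≡52, (H(m))^32≡65, (H(m))^64≡78, (H(m))^128≡52
163 = 128 + 32 + 2 + 1, so (H(m))^163 ≡ 52·65·52·299 ≡ 325 (mod 377)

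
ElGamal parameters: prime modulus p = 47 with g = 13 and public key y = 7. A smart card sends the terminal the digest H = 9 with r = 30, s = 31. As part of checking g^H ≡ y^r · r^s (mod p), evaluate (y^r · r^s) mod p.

7^2 = 49 ≡ 2
7^4 ≡ 2^2 = 4
7^8 ≡ 4^2 = 16
7^16 ≡ 16^2 = 256 ≡ 21
30 = 16 + 8 + 4 + 2, so 7^30 ≡ 21·16·4·2 ≡ 9 (mod 47)
30^2 = 900 ≡ 7
30^4 ≡ 7^2 = 49 ≡ 2
30^8 ≡ 2^2 = 4
30^16 ≡ 4^2 = 16
31 = 16 + 8 + 4 + 2 + 1, so 30^31 ≡ 16·4·2·7·30 ≡ 43 (mod 47)
y^r · r^s ≡ 9·43 = 387 ≡ 11 (mod 47)

11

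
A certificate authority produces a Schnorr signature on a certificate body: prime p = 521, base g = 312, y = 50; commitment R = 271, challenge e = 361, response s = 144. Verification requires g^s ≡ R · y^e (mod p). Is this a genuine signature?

forged

g^s mod p:
312^144 mod 521 = 392
R · y^e mod p:
50^361 mod 521 = 310
271·310 = 84010 ≡ 129 (mod 521)
392 ≠ 129; the check fails.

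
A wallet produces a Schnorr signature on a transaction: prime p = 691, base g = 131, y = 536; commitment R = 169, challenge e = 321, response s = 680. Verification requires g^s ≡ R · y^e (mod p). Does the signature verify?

does not verify

g^s mod p:
131^2 = 17161 ≡ 577
131^4 ≡ 577^2 = 332929 ≡ 558
131^8 ≡ 558^2 = 311364 ≡ 414
131^16 ≡ 414^2 = 171396 ≡ 28
131^32 ≡ 28^2 = 784 ≡ 93
131^64 ≡ 93^2 = 8649 ≡ 357
131^128 ≡ 357^2 = 127449 ≡ 305
131^256 ≡ 305^2 = 93025 ≡ 431
131^512 ≡ 431^2 = 185761 ≡ 573
680 = 512 + 128 + 32 + 8, so 131^680 ≡ 573·305·93·414 ≡ 196 (mod 691)
R · y^e mod p:
536^2 = 287296 ≡ 531
536^4 ≡ 531^2 = 281961 ≡ 33
536^8 ≡ 33^2 = 1089 ≡ 398
536^16 ≡ 398^2 = 158404 ≡ 165
536^32 ≡ 165^2 = 27225 ≡ 276
536^64 ≡ 276^2 = 76176 ≡ 166
536^128 ≡ 166^2 = 27556 ≡ 607
536^256 ≡ 607^2 = 368449 ≡ 146
321 = 256 + 64 + 1, so 536^321 ≡ 146·166·536 ≡ 387 (mod 691)
169·387 = 65403 ≡ 449 (mod 691)
196 ≠ 449; the check fails.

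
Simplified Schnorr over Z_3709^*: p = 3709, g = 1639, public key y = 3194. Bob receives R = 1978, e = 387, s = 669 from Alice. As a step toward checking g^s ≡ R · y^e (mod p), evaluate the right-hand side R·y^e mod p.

Squares mod 3709: 3194^1≡3194, 3194^2≡1886, 3194^4≡65, 3194^8≡516, 3194^16≡2917, 3194^32≡443, 3194^64≡3381, 3194^128≡23, 3194^256≡529
387 = 256 + 128 + 2 + 1, so 3194^387 ≡ 529·23·1886·3194 ≡ 841 (mod 3709)
R · y^e ≡ 1978·841 = 1663498 ≡ 1866 (mod 3709)

1866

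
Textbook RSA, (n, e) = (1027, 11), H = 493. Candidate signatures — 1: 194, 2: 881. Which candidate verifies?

Candidate 1: 194^2 = 37636 ≡ 664; 194^4 ≡ 664^2 = 440896 ≡ 313; 194^8 ≡ 313^2 = 97969 ≡ 404; 11 = 8 + 2 + 1, so 194^11 ≡ 404·664·194 ≡ 493 (mod 1027)
  → matches H = 493
Candidate 2: 881^2 = 776161 ≡ 776; 881^4 ≡ 776^2 = 602176 ≡ 354; 881^8 ≡ 354^2 = 125316 ≡ 22; 11 = 8 + 2 + 1, so 881^11 ≡ 22·776·881 ≡ 17 (mod 1027)

1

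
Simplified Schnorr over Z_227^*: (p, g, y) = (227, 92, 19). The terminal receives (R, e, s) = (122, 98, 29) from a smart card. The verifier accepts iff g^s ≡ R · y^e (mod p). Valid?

yes

g^s mod p:
Squares mod 227: 92^1≡92, 92^2≡65, 92^4≡139, 92^8≡26, 92^16≡222
29 = 16 + 8 + 4 + 1, so 92^29 ≡ 222·26·139·92 ≡ 108 (mod 227)
R · y^e mod p:
Squares mod 227: 19^1≡19, 19^2≡134, 19^4≡23, 19^8≡75, 19^16≡177, 19^32≡3, 19^64≡9
98 = 64 + 32 + 2, so 19^98 ≡ 9·3·134 ≡ 213 (mod 227)
122·213 = 25986 ≡ 108 (mod 227)
108 ≡ 108 (mod 227); signature holds.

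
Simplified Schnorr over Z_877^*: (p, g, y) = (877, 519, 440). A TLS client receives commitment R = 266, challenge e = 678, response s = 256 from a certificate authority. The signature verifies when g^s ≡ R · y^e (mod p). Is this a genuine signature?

g^s mod p:
519^256 mod 877 = 382
R · y^e mod p:
440^678 mod 877 = 750
266·750 = 199500 ≡ 421 (mod 877)
382 ≠ 421; the check fails.

forged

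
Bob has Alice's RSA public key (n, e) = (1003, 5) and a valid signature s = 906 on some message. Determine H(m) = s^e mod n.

s^2 ≡ 906^2 = 820836 ≡ 382
s^4 ≡ 382^2 = 145924 ≡ 489
5 = 4 + 1, so s^5 ≡ 489·906 ≡ 711 (mod 1003)

711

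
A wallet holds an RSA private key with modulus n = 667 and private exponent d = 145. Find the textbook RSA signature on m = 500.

Squares mod 667: m^1≡500, m^2≡542, m^4≡284, m^8≡616, m^16≡600, m^32≡487, m^64≡384, m^128≡49
145 = 128 + 16 + 1, so m^145 ≡ 49·600·500 ≡ 654 (mod 667)

654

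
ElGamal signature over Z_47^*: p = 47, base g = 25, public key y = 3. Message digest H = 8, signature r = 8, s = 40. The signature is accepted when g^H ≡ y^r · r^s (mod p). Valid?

no

Left side g^H mod p:
Squares mod 47: 25^1≡25, 25^2≡14, 25^4≡8, 25^8≡17
25^8 ≡ 17 (mod 47)
Right side y^r · r^s mod p:
Squares mod 47: 3^1≡3, 3^2≡9, 3^4≡34, 3^8≡28
3^8 ≡ 28 (mod 47)
Squares mod 47: 8^1≡8, 8^2≡17, 8^4≡7, 8^8≡2, 8^16≡4, 8^32≡16
40 = 32 + 8, so 8^40 ≡ 16·2 ≡ 32 (mod 47)
28·32 = 896 ≡ 3 (mod 47)
17 ≠ 3, so verification fails.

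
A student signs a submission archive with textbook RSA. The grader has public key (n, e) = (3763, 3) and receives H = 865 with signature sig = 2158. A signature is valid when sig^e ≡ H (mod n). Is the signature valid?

valid

sig^3 mod 3763 = 865
865 = H, so the signature checks out.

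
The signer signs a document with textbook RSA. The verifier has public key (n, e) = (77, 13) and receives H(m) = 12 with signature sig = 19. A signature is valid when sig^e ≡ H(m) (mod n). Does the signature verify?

does not verify

sig^2 ≡ 19^2 = 361 ≡ 53
sig^4 ≡ 53^2 = 2809 ≡ 37
sig^8 ≡ 37^2 = 1369 ≡ 60
13 = 8 + 4 + 1, so sig^13 ≡ 60·37·19 ≡ 61 (mod 77)
sig^13 mod 77 = 61, but H(m) = 12.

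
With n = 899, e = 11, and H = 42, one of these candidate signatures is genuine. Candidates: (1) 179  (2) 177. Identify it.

Candidate 1: 179^11 mod 899 = 42
  → matches H = 42
Candidate 2: 177^11 mod 899 = 885

1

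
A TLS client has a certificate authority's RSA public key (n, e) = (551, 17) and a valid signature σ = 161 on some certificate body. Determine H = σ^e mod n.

36

σ^2 ≡ 161^2 = 25921 ≡ 24
σ^4 ≡ 24^2 = 576 ≡ 25
σ^8 ≡ 25^2 = 625 ≡ 74
σ^16 ≡ 74^2 = 5476 ≡ 517
17 = 16 + 1, so σ^17 ≡ 517·161 ≡ 36 (mod 551)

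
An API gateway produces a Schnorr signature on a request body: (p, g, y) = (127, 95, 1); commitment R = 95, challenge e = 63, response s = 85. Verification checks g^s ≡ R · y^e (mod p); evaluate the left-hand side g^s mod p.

95

95^2 = 9025 ≡ 8
95^4 ≡ 8^2 = 64
95^8 ≡ 64^2 = 4096 ≡ 32
95^16 ≡ 32^2 = 1024 ≡ 8
95^32 ≡ 8^2 = 64
95^64 ≡ 64^2 = 4096 ≡ 32
85 = 64 + 16 + 4 + 1, so 95^85 ≡ 32·8·64·95 ≡ 95 (mod 127)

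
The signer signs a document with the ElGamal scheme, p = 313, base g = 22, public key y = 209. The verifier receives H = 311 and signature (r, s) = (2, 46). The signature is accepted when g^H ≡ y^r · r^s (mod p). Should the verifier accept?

reject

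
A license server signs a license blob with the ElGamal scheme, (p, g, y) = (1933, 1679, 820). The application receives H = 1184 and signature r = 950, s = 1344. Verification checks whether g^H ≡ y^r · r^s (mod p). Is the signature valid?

valid

Left side g^H mod p:
1679^1184 mod 1933 = 582
Right side y^r · r^s mod p:
820^950 mod 1933 = 484
950^1344 mod 1933 = 776
484·776 = 375584 ≡ 582 (mod 1933)
582 ≡ 582 (mod 1933), so the signature is genuine.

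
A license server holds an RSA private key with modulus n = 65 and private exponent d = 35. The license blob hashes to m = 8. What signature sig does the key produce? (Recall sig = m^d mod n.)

m^2 ≡ 8^2 = 64
m^4 ≡ 64^2 = 4096 ≡ 1
m^8 ≡ 1^2 = 1
m^16 ≡ 1^2 = 1
m^32 ≡ 1^2 = 1
35 = 32 + 2 + 1, so m^35 ≡ 1·64·8 ≡ 57 (mod 65)

57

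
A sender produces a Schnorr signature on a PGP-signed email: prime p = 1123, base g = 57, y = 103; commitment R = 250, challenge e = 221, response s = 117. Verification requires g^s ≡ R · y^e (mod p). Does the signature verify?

g^s mod p:
Squares mod 1123: 57^1≡57, 57^2≡1003, 57^4≡924, 57^8≡296, 57^16≡22, 57^32≡484, 57^64≡672
117 = 64 + 32 + 16 + 4 + 1, so 57^117 ≡ 672·484·22·924·57 ≡ 210 (mod 1123)
R · y^e mod p:
Squares mod 1123: 103^1≡103, 103^2≡502, 103^4≡452, 103^8≡1041, 103^16≡1109, 103^32≡196, 103^64≡234, 103^128≡852
221 = 128 + 64 + 16 + 8 + 4 + 1, so 103^221 ≡ 852·234·1109·1041·452·103 ≡ 1034 (mod 1123)
250·1034 = 258500 ≡ 210 (mod 1123)
210 ≡ 210 (mod 1123); signature holds.

verifies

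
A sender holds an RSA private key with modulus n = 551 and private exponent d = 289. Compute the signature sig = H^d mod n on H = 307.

307

H^2 ≡ 307^2 = 94249 ≡ 28
H^4 ≡ 28^2 = 784 ≡ 233
H^8 ≡ 233^2 = 54289 ≡ 291
H^16 ≡ 291^2 = 84681 ≡ 378
H^32 ≡ 378^2 = 142884 ≡ 175
H^64 ≡ 175^2 = 30625 ≡ 320
H^128 ≡ 320^2 = 102400 ≡ 465
H^256 ≡ 465^2 = 216225 ≡ 233
289 = 256 + 32 + 1, so H^289 ≡ 233·175·307 ≡ 307 (mod 551)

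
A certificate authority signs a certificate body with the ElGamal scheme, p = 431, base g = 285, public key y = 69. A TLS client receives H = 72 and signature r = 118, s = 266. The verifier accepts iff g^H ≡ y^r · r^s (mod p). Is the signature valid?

Left side g^H mod p:
285^2 = 81225 ≡ 197
285^4 ≡ 197^2 = 38809 ≡ 19
285^8 ≡ 19^2 = 361
285^16 ≡ 361^2 = 130321 ≡ 159
285^32 ≡ 159^2 = 25281 ≡ 283
285^64 ≡ 283^2 = 80089 ≡ 354
72 = 64 + 8, so 285^72 ≡ 354·361 ≡ 218 (mod 431)
Right side y^r · r^s mod p:
69^2 = 4761 ≡ 20
69^4 ≡ 20^2 = 400
69^8 ≡ 400^2 = 160000 ≡ 99
69^16 ≡ 99^2 = 9801 ≡ 319
69^32 ≡ 319^2 = 101761 ≡ 45
69^64 ≡ 45^2 = 2025 ≡ 301
118 = 64 + 32 + 16 + 4 + 2, so 69^118 ≡ 301·45·319·400·20 ≡ 396 (mod 431)
118^2 = 13924 ≡ 132
118^4 ≡ 132^2 = 17424 ≡ 184
118^8 ≡ 184^2 = 33856 ≡ 238
118^16 ≡ 238^2 = 56644 ≡ 183
118^32 ≡ 183^2 = 33489 ≡ 302
118^64 ≡ 302^2 = 91204 ≡ 263
118^128 ≡ 263^2 = 69169 ≡ 209
118^256 ≡ 209^2 = 43681 ≡ 150
266 = 256 + 8 + 2, so 118^266 ≡ 150·238·132 ≡ 277 (mod 431)
396·277 = 109692 ≡ 218 (mod 431)
218 ≡ 218 (mod 431), so the signature is genuine.

valid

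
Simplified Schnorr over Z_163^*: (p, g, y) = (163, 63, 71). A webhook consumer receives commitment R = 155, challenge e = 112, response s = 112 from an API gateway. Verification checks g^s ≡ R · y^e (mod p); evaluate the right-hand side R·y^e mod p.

71^2 = 5041 ≡ 151
71^4 ≡ 151^2 = 22801 ≡ 144
71^8 ≡ 144^2 = 20736 ≡ 35
71^16 ≡ 35^2 = 1225 ≡ 84
71^32 ≡ 84^2 = 7056 ≡ 47
71^64 ≡ 47^2 = 2209 ≡ 90
112 = 64 + 32 + 16, so 71^112 ≡ 90·47·84 ≡ 143 (mod 163)
R · y^e ≡ 155·143 = 22165 ≡ 160 (mod 163)

160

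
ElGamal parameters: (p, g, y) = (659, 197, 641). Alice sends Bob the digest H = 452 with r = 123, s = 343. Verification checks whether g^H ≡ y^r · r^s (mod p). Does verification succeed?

Left side g^H mod p:
197^452 mod 659 = 446
Right side y^r · r^s mod p:
641^123 mod 659 = 209
123^343 mod 659 = 385
209·385 = 80465 ≡ 67 (mod 659)
446 ≠ 67, so verification fails.

fails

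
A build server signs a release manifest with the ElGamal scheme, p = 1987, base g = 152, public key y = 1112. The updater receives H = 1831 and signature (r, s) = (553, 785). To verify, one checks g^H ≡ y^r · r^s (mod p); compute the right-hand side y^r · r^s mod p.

Squares mod 1987: 1112^1≡1112, 1112^2≡630, 1112^4≡1487, 1112^8≡1625, 1112^16≡1889, 1112^32≡1656, 1112^64≡276, 1112^128≡670, 1112^256≡1825, 1112^512≡413
553 = 512 + 32 + 8 + 1, so 1112^553 ≡ 413·1656·1625·1112 ≡ 932 (mod 1987)
Squares mod 1987: 553^1≡553, 553^2≡1798, 553^4≡1942, 553^8≡38, 553^16≡1444, 553^32≡773, 553^64≡1429, 553^128≡1392, 553^256≡339, 553^512≡1662
785 = 512 + 256 + 16 + 1, so 553^785 ≡ 1662·339·1444·553 ≡ 784 (mod 1987)
y^r · r^s ≡ 932·784 = 730688 ≡ 1459 (mod 1987)

1459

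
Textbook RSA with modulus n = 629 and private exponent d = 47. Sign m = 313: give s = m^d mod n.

m^2 ≡ 313^2 = 97969 ≡ 474
m^4 ≡ 474^2 = 224676 ≡ 123
m^8 ≡ 123^2 = 15129 ≡ 33
m^16 ≡ 33^2 = 1089 ≡ 460
m^32 ≡ 460^2 = 211600 ≡ 256
47 = 32 + 8 + 4 + 2 + 1, so m^47 ≡ 256·33·123·474·313 ≡ 328 (mod 629)

328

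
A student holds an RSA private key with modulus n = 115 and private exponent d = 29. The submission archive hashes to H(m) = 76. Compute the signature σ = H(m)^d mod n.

51

(H(m))^2 ≡ 76^2 = 5776 ≡ 26
(H(m))^4 ≡ 26^2 = 676 ≡ 101
(H(m))^8 ≡ 101^2 = 10201 ≡ 81
(H(m))^16 ≡ 81^2 = 6561 ≡ 6
29 = 16 + 8 + 4 + 1, so (H(m))^29 ≡ 6·81·101·76 ≡ 51 (mod 115)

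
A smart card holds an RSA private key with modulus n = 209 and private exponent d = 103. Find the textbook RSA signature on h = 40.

h^103 mod 209 = 79

79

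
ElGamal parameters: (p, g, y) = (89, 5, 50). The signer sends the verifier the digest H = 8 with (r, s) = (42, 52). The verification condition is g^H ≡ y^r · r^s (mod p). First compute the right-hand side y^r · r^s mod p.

Squares mod 89: 50^1≡50, 50^2≡8, 50^4≡64, 50^8≡2, 50^16≡4, 50^32≡16
42 = 32 + 8 + 2, so 50^42 ≡ 16·2·8 ≡ 78 (mod 89)
Squares mod 89: 42^1≡42, 42^2≡73, 42^4≡78, 42^8≡32, 42^16≡45, 42^32≡67
52 = 32 + 16 + 4, so 42^52 ≡ 67·45·78 ≡ 32 (mod 89)
y^r · r^s ≡ 78·32 = 2496 ≡ 4 (mod 89)

4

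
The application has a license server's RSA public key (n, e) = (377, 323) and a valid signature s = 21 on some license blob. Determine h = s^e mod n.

Squares mod 377: s^1≡21, s^2≡64, s^4≡326, s^8≡339, s^16≡313, s^32≡326, s^64≡339, s^128≡313, s^256≡326
323 = 256 + 64 + 2 + 1, so s^323 ≡ 326·339·64·21 ≡ 356 (mod 377)

356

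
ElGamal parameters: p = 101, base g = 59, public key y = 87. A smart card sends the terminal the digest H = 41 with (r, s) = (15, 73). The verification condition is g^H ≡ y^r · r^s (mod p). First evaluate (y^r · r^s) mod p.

87^2 = 7569 ≡ 95
87^4 ≡ 95^2 = 9025 ≡ 36
87^8 ≡ 36^2 = 1296 ≡ 84
15 = 8 + 4 + 2 + 1, so 87^15 ≡ 84·36·95·87 ≡ 1 (mod 101)
15^2 = 225 ≡ 23
15^4 ≡ 23^2 = 529 ≡ 24
15^8 ≡ 24^2 = 576 ≡ 71
15^16 ≡ 71^2 = 5041 ≡ 92
15^32 ≡ 92^2 = 8464 ≡ 81
15^64 ≡ 81^2 = 6561 ≡ 97
73 = 64 + 8 + 1, so 15^73 ≡ 97·71·15 ≡ 83 (mod 101)
y^r · r^s ≡ 1·83 = 83 ≡ 83 (mod 101)

83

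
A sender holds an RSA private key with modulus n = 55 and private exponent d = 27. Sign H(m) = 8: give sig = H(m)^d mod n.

2

Squares mod 55: (H(m))^1≡8, (H(m))^2≡9, (H(m))^4≡26, (H(m))^8≡16, (H(m))^16≡36
27 = 16 + 8 + 2 + 1, so (H(m))^27 ≡ 36·16·9·8 ≡ 2 (mod 55)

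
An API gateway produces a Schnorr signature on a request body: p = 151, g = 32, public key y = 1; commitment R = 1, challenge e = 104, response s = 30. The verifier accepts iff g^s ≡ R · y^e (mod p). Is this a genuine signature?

g^s mod p:
Squares mod 151: 32^1≡32, 32^2≡118, 32^4≡32, 32^8≡118, 32^16≡32
30 = 16 + 8 + 4 + 2, so 32^30 ≡ 32·118·32·118 ≡ 1 (mod 151)
R · y^e mod p:
Squares mod 151: 1^1≡1, 1^2≡1, 1^4≡1, 1^8≡1, 1^16≡1, 1^32≡1, 1^64≡1
104 = 64 + 32 + 8, so 1^104 ≡ 1·1·1 ≡ 1 (mod 151)
1·1 = 1 ≡ 1 (mod 151)
1 ≡ 1 (mod 151); signature holds.

genuine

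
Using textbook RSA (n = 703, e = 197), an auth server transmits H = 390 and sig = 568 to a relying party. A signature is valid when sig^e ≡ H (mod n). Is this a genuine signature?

Squares mod 703: sig^1≡568, sig^2≡650, sig^4≡700, sig^8≡9, sig^16≡81, sig^32≡234, sig^64≡625, sig^128≡460
197 = 128 + 64 + 4 + 1, so sig^197 ≡ 460·625·700·568 ≡ 313 (mod 703)
sig^197 mod 703 = 313, but H = 390.

forged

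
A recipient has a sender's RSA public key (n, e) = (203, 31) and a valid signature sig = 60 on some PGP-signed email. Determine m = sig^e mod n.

95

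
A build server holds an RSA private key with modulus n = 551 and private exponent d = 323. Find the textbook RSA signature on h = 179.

h^2 ≡ 179^2 = 32041 ≡ 83
h^4 ≡ 83^2 = 6889 ≡ 277
h^8 ≡ 277^2 = 76729 ≡ 140
h^16 ≡ 140^2 = 19600 ≡ 315
h^32 ≡ 315^2 = 99225 ≡ 45
h^64 ≡ 45^2 = 2025 ≡ 372
h^128 ≡ 372^2 = 138384 ≡ 83
h^256 ≡ 83^2 = 6889 ≡ 277
323 = 256 + 64 + 2 + 1, so h^323 ≡ 277·372·83·179 ≡ 411 (mod 551)

411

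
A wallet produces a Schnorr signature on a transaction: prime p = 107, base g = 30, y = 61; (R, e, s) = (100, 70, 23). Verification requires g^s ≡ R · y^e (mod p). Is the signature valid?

g^s mod p:
Squares mod 107: 30^1≡30, 30^2≡44, 30^4≡10, 30^8≡100, 30^16≡49
23 = 16 + 4 + 2 + 1, so 30^23 ≡ 49·10·44·30 ≡ 92 (mod 107)
R · y^e mod p:
Squares mod 107: 61^1≡61, 61^2≡83, 61^4≡41, 61^8≡76, 61^16≡105, 61^32≡4, 61^64≡16
70 = 64 + 4 + 2, so 61^70 ≡ 16·41·83 ≡ 92 (mod 107)
100·92 = 9200 ≡ 105 (mod 107)
92 ≠ 105; the check fails.

invalid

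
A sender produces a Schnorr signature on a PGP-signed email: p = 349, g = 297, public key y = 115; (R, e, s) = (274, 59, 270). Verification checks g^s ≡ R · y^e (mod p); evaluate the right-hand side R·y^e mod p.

100

115^2 = 13225 ≡ 312
115^4 ≡ 312^2 = 97344 ≡ 322
115^8 ≡ 322^2 = 103684 ≡ 31
115^16 ≡ 31^2 = 961 ≡ 263
115^32 ≡ 263^2 = 69169 ≡ 67
59 = 32 + 16 + 8 + 2 + 1, so 115^59 ≡ 67·263·31·312·115 ≡ 115 (mod 349)
R · y^e ≡ 274·115 = 31510 ≡ 100 (mod 349)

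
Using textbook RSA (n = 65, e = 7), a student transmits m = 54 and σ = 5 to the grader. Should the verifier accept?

reject

Squares mod 65: σ^1≡5, σ^2≡25, σ^4≡40
7 = 4 + 2 + 1, so σ^7 ≡ 40·25·5 ≡ 60 (mod 65)
The recovered value 60 does not match the digest 54.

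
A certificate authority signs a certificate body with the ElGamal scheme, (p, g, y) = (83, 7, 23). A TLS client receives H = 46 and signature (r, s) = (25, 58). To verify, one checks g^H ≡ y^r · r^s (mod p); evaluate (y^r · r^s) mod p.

41

Squares mod 83: 23^1≡23, 23^2≡31, 23^4≡48, 23^8≡63, 23^16≡68
25 = 16 + 8 + 1, so 23^25 ≡ 68·63·23 ≡ 11 (mod 83)
Squares mod 83: 25^1≡25, 25^2≡44, 25^4≡27, 25^8≡65, 25^16≡75, 25^32≡64
58 = 32 + 16 + 8 + 2, so 25^58 ≡ 64·75·65·44 ≡ 49 (mod 83)
y^r · r^s ≡ 11·49 = 539 ≡ 41 (mod 83)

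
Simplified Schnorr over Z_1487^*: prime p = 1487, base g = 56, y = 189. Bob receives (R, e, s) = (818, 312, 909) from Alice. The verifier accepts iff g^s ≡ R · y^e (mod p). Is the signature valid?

invalid

g^s mod p:
56^2 = 3136 ≡ 162
56^4 ≡ 162^2 = 26244 ≡ 965
56^8 ≡ 965^2 = 931225 ≡ 363
56^16 ≡ 363^2 = 131769 ≡ 913
56^32 ≡ 913^2 = 833569 ≡ 849
56^64 ≡ 849^2 = 720801 ≡ 1093
56^128 ≡ 1093^2 = 1194649 ≡ 588
56^256 ≡ 588^2 = 345744 ≡ 760
56^512 ≡ 760^2 = 577600 ≡ 644
909 = 512 + 256 + 128 + 8 + 4 + 1, so 56^909 ≡ 644·760·588·363·965·56 ≡ 1372 (mod 1487)
R · y^e mod p:
189^2 = 35721 ≡ 33
189^4 ≡ 33^2 = 1089
189^8 ≡ 1089^2 = 1185921 ≡ 782
189^16 ≡ 782^2 = 611524 ≡ 367
189^32 ≡ 367^2 = 134689 ≡ 859
189^64 ≡ 859^2 = 737881 ≡ 329
189^128 ≡ 329^2 = 108241 ≡ 1177
189^256 ≡ 1177^2 = 1385329 ≡ 932
312 = 256 + 32 + 16 + 8, so 189^312 ≡ 932·859·367·782 ≡ 259 (mod 1487)
818·259 = 211862 ≡ 708 (mod 1487)
1372 ≠ 708; the check fails.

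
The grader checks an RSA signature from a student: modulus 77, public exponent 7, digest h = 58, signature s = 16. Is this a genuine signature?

s^2 ≡ 16^2 = 256 ≡ 25
s^4 ≡ 25^2 = 625 ≡ 9
7 = 4 + 2 + 1, so s^7 ≡ 9·25·16 ≡ 58 (mod 77)
58 = h, so the signature checks out.

genuine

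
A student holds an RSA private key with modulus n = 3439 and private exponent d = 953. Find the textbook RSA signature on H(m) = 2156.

1252

(H(m))^2 ≡ 2156^2 = 4648336 ≡ 2247
(H(m))^4 ≡ 2247^2 = 5049009 ≡ 557
(H(m))^8 ≡ 557^2 = 310249 ≡ 739
(H(m))^16 ≡ 739^2 = 546121 ≡ 2759
(H(m))^32 ≡ 2759^2 = 7612081 ≡ 1574
(H(m))^64 ≡ 1574^2 = 2477476 ≡ 1396
(H(m))^128 ≡ 1396^2 = 1948816 ≡ 2342
(H(m))^256 ≡ 2342^2 = 5484964 ≡ 3198
(H(m))^512 ≡ 3198^2 = 10227204 ≡ 3057
953 = 512 + 256 + 128 + 32 + 16 + 8 + 1, so (H(m))^953 ≡ 3057·3198·2342·1574·2759·739·2156 ≡ 1252 (mod 3439)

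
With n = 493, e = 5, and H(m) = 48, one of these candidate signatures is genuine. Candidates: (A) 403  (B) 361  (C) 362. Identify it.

Candidate A: Squares mod 493: 403^1≡403, 403^2≡212, 403^4≡81; 5 = 4 + 1, so 403^5 ≡ 81·403 ≡ 105 (mod 493)
Candidate B: Squares mod 493: 361^1≡361, 361^2≡169, 361^4≡460; 5 = 4 + 1, so 361^5 ≡ 460·361 ≡ 412 (mod 493)
Candidate C: Squares mod 493: 362^1≡362, 362^2≡399, 362^4≡455; 5 = 4 + 1, so 362^5 ≡ 455·362 ≡ 48 (mod 493)
  → matches H(m) = 48

C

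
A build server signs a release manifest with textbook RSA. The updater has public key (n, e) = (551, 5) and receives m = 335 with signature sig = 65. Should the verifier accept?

accept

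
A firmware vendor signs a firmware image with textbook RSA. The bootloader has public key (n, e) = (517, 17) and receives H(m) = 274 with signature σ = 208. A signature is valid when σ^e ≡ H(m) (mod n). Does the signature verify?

verifies

σ^17 mod 517 = 274
σ^17 mod 517 = 274 matches H(m).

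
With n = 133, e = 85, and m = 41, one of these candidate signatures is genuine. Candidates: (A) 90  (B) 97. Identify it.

B

Candidate A: Squares mod 133: 90^1≡90, 90^2≡120, 90^4≡36, 90^8≡99, 90^16≡92, 90^32≡85, 90^64≡43; 85 = 64 + 16 + 4 + 1, so 90^85 ≡ 43·92·36·90 ≡ 97 (mod 133)
Candidate B: Squares mod 133: 97^1≡97, 97^2≡99, 97^4≡92, 97^8≡85, 97^16≡43, 97^32≡120, 97^64≡36; 85 = 64 + 16 + 4 + 1, so 97^85 ≡ 36·43·92·97 ≡ 41 (mod 133)
  → matches m = 41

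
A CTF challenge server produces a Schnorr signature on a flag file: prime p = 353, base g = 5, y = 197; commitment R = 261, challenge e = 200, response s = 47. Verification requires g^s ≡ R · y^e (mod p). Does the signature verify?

g^s mod p:
5^2 = 25
5^4 ≡ 25^2 = 625 ≡ 272
5^8 ≡ 272^2 = 73984 ≡ 207
5^16 ≡ 207^2 = 42849 ≡ 136
5^32 ≡ 136^2 = 18496 ≡ 140
47 = 32 + 8 + 4 + 2 + 1, so 5^47 ≡ 140·207·272·25·5 ≡ 278 (mod 353)
R · y^e mod p:
197^2 = 38809 ≡ 332
197^4 ≡ 332^2 = 110224 ≡ 88
197^8 ≡ 88^2 = 7744 ≡ 331
197^16 ≡ 331^2 = 109561 ≡ 131
197^32 ≡ 131^2 = 17161 ≡ 217
197^64 ≡ 217^2 = 47089 ≡ 140
197^128 ≡ 140^2 = 19600 ≡ 185
200 = 128 + 64 + 8, so 197^200 ≡ 185·140·331 ≡ 295 (mod 353)
261·295 = 76995 ≡ 41 (mod 353)
278 ≠ 41; the check fails.

does not verify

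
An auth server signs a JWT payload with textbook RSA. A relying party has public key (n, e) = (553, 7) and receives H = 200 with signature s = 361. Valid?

s^2 ≡ 361^2 = 130321 ≡ 366
s^4 ≡ 366^2 = 133956 ≡ 130
7 = 4 + 2 + 1, so s^7 ≡ 130·366·361 ≡ 200 (mod 553)
s^7 mod 553 = 200 matches H.

yes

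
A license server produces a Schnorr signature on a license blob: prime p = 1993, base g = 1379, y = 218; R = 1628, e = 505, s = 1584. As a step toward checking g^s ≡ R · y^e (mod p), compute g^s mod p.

1808

1379^1584 mod 1993 = 1808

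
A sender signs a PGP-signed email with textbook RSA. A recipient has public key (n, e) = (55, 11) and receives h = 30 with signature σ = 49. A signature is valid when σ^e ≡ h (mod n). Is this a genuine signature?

forged

σ^11 mod 55 = 49
The recovered value 49 does not match the digest 30.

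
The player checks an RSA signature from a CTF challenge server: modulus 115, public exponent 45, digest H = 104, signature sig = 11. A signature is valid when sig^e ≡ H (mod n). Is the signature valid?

sig^2 ≡ 11^2 = 121 ≡ 6
sig^4 ≡ 6^2 = 36
sig^8 ≡ 36^2 = 1296 ≡ 31
sig^16 ≡ 31^2 = 961 ≡ 41
sig^32 ≡ 41^2 = 1681 ≡ 71
45 = 32 + 8 + 4 + 1, so sig^45 ≡ 71·31·36·11 ≡ 11 (mod 115)
11 ≠ 104, so verification fails.

invalid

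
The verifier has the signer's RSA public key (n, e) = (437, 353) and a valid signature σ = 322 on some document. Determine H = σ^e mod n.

Squares mod 437: σ^1≡322, σ^2≡115, σ^4≡115, σ^8≡115, σ^16≡115, σ^32≡115, σ^64≡115, σ^128≡115, σ^256≡115
353 = 256 + 64 + 32 + 1, so σ^353 ≡ 115·115·115·322 ≡ 322 (mod 437)

322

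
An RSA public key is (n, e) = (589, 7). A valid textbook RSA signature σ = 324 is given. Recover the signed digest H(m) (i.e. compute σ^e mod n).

267

σ^2 ≡ 324^2 = 104976 ≡ 134
σ^4 ≡ 134^2 = 17956 ≡ 286
7 = 4 + 2 + 1, so σ^7 ≡ 286·134·324 ≡ 267 (mod 589)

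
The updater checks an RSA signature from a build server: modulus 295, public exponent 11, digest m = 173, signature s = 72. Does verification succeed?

passes

s^2 ≡ 72^2 = 5184 ≡ 169
s^4 ≡ 169^2 = 28561 ≡ 241
s^8 ≡ 241^2 = 58081 ≡ 261
11 = 8 + 2 + 1, so s^11 ≡ 261·169·72 ≡ 173 (mod 295)
173 = m, so the signature checks out.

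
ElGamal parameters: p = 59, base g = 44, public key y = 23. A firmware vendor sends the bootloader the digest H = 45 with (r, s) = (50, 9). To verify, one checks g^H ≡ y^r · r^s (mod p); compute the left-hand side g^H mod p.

37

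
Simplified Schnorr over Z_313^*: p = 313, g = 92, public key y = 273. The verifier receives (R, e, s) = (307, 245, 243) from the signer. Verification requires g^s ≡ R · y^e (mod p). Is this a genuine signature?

forged

g^s mod p:
92^2 = 8464 ≡ 13
92^4 ≡ 13^2 = 169
92^8 ≡ 169^2 = 28561 ≡ 78
92^16 ≡ 78^2 = 6084 ≡ 137
92^32 ≡ 137^2 = 18769 ≡ 302
92^64 ≡ 302^2 = 91204 ≡ 121
92^128 ≡ 121^2 = 14641 ≡ 243
243 = 128 + 64 + 32 + 16 + 2 + 1, so 92^243 ≡ 243·121·302·137·13·92 ≡ 51 (mod 313)
R · y^e mod p:
273^2 = 74529 ≡ 35
273^4 ≡ 35^2 = 1225 ≡ 286
273^8 ≡ 286^2 = 81796 ≡ 103
273^16 ≡ 103^2 = 10609 ≡ 280
273^32 ≡ 280^2 = 78400 ≡ 150
273^64 ≡ 150^2 = 22500 ≡ 277
273^128 ≡ 277^2 = 76729 ≡ 44
245 = 128 + 64 + 32 + 16 + 4 + 1, so 273^245 ≡ 44·277·150·280·286·273 ≡ 179 (mod 313)
307·179 = 54953 ≡ 178 (mod 313)
51 ≠ 178; the check fails.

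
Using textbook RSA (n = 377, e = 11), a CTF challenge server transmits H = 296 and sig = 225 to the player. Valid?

sig^2 ≡ 225^2 = 50625 ≡ 107
sig^4 ≡ 107^2 = 11449 ≡ 139
sig^8 ≡ 139^2 = 19321 ≡ 94
11 = 8 + 2 + 1, so sig^11 ≡ 94·107·225 ≡ 296 (mod 377)
296 = H, so the signature checks out.

yes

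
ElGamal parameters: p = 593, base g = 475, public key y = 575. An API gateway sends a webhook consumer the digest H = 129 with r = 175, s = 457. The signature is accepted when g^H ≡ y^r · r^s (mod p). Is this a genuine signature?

forged

Left side g^H mod p:
475^2 = 225625 ≡ 285
475^4 ≡ 285^2 = 81225 ≡ 577
475^8 ≡ 577^2 = 332929 ≡ 256
475^16 ≡ 256^2 = 65536 ≡ 306
475^32 ≡ 306^2 = 93636 ≡ 535
475^64 ≡ 535^2 = 286225 ≡ 399
475^128 ≡ 399^2 = 159201 ≡ 277
129 = 128 + 1, so 475^129 ≡ 277·475 ≡ 522 (mod 593)
Right side y^r · r^s mod p:
575^2 = 330625 ≡ 324
575^4 ≡ 324^2 = 104976 ≡ 15
575^8 ≡ 15^2 = 225
575^16 ≡ 225^2 = 50625 ≡ 220
575^32 ≡ 220^2 = 48400 ≡ 367
575^64 ≡ 367^2 = 134689 ≡ 78
575^128 ≡ 78^2 = 6084 ≡ 154
175 = 128 + 32 + 8 + 4 + 2 + 1, so 575^175 ≡ 154·367·225·15·324·575 ≡ 333 (mod 593)
175^2 = 30625 ≡ 382
175^4 ≡ 382^2 = 145924 ≡ 46
175^8 ≡ 46^2 = 2116 ≡ 337
175^16 ≡ 337^2 = 113569 ≡ 306
175^32 ≡ 306^2 = 93636 ≡ 535
175^64 ≡ 535^2 = 286225 ≡ 399
175^128 ≡ 399^2 = 159201 ≡ 277
175^256 ≡ 277^2 = 76729 ≡ 232
457 = 256 + 128 + 64 + 8 + 1, so 175^457 ≡ 232·277·399·337·175 ≡ 137 (mod 593)
333·137 = 45621 ≡ 553 (mod 593)
522 ≠ 553, so verification fails.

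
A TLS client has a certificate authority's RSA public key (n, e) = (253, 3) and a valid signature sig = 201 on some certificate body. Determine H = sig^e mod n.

60

sig^2 ≡ 201^2 = 40401 ≡ 174
3 = 2 + 1, so sig^3 ≡ 174·201 ≡ 60 (mod 253)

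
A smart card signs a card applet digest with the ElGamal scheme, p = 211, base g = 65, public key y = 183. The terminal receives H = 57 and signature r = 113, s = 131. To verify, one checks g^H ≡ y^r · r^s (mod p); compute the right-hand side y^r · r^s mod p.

193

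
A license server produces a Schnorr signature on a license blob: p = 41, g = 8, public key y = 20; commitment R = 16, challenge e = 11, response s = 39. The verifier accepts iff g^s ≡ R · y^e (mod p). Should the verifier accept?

g^s mod p:
8^2 = 64 ≡ 23
8^4 ≡ 23^2 = 529 ≡ 37
8^8 ≡ 37^2 = 1369 ≡ 16
8^16 ≡ 16^2 = 256 ≡ 10
8^32 ≡ 10^2 = 100 ≡ 18
39 = 32 + 4 + 2 + 1, so 8^39 ≡ 18·37·23·8 ≡ 36 (mod 41)
R · y^e mod p:
20^2 = 400 ≡ 31
20^4 ≡ 31^2 = 961 ≡ 18
20^8 ≡ 18^2 = 324 ≡ 37
11 = 8 + 2 + 1, so 20^11 ≡ 37·31·20 ≡ 21 (mod 41)
16·21 = 336 ≡ 8 (mod 41)
36 ≠ 8; the check fails.

reject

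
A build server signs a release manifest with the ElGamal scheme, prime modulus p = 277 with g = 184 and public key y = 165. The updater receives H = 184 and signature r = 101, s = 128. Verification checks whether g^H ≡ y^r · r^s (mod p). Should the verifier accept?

accept

Left side g^H mod p:
184^184 mod 277 = 160
Right side y^r · r^s mod p:
165^101 mod 277 = 81
101^128 mod 277 = 214
81·214 = 17334 ≡ 160 (mod 277)
160 ≡ 160 (mod 277), so the signature is genuine.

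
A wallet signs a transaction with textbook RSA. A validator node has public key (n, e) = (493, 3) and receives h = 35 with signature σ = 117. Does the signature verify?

σ^2 ≡ 117^2 = 13689 ≡ 378
3 = 2 + 1, so σ^3 ≡ 378·117 ≡ 349 (mod 493)
The recovered value 349 does not match the digest 35.

does not verify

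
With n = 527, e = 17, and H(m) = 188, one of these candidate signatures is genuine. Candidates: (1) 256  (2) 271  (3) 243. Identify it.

1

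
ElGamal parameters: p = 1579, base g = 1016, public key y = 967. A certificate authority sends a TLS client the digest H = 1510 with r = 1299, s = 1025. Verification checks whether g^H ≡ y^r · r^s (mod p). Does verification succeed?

Left side g^H mod p:
1016^2 = 1032256 ≡ 1169
1016^4 ≡ 1169^2 = 1366561 ≡ 726
1016^8 ≡ 726^2 = 527076 ≡ 1269
1016^16 ≡ 1269^2 = 1610361 ≡ 1360
1016^32 ≡ 1360^2 = 1849600 ≡ 591
1016^64 ≡ 591^2 = 349281 ≡ 322
1016^128 ≡ 322^2 = 103684 ≡ 1049
1016^256 ≡ 1049^2 = 1100401 ≡ 1417
1016^512 ≡ 1417^2 = 2007889 ≡ 980
1016^1024 ≡ 980^2 = 960400 ≡ 368
1510 = 1024 + 256 + 128 + 64 + 32 + 4 + 2, so 1016^1510 ≡ 368·1417·1049·322·591·726·1169 ≡ 1204 (mod 1579)
Right side y^r · r^s mod p:
967^2 = 935089 ≡ 321
967^4 ≡ 321^2 = 103041 ≡ 406
967^8 ≡ 406^2 = 164836 ≡ 620
967^16 ≡ 620^2 = 384400 ≡ 703
967^32 ≡ 703^2 = 494209 ≡ 1561
967^64 ≡ 1561^2 = 2436721 ≡ 324
967^128 ≡ 324^2 = 104976 ≡ 762
967^256 ≡ 762^2 = 580644 ≡ 1151
967^512 ≡ 1151^2 = 1324801 ≡ 20
967^1024 ≡ 20^2 = 400
1299 = 1024 + 256 + 16 + 2 + 1, so 967^1299 ≡ 400·1151·703·321·967 ≡ 482 (mod 1579)
1299^2 = 1687401 ≡ 1029
1299^4 ≡ 1029^2 = 1058841 ≡ 911
1299^8 ≡ 911^2 = 829921 ≡ 946
1299^16 ≡ 946^2 = 894916 ≡ 1202
1299^32 ≡ 1202^2 = 1444804 ≡ 19
1299^64 ≡ 19^2 = 361
1299^128 ≡ 361^2 = 130321 ≡ 843
1299^256 ≡ 843^2 = 710649 ≡ 99
1299^512 ≡ 99^2 = 9801 ≡ 327
1299^1024 ≡ 327^2 = 106929 ≡ 1136
1025 = 1024 + 1, so 1299^1025 ≡ 1136·1299 ≡ 878 (mod 1579)
482·878 = 423196 ≡ 24 (mod 1579)
1204 ≠ 24, so verification fails.

fails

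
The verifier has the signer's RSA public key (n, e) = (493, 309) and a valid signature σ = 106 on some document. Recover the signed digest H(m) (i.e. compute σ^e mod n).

106

σ^2 ≡ 106^2 = 11236 ≡ 390
σ^4 ≡ 390^2 = 152100 ≡ 256
σ^8 ≡ 256^2 = 65536 ≡ 460
σ^16 ≡ 460^2 = 211600 ≡ 103
σ^32 ≡ 103^2 = 10609 ≡ 256
σ^64 ≡ 256^2 = 65536 ≡ 460
σ^128 ≡ 460^2 = 211600 ≡ 103
σ^256 ≡ 103^2 = 10609 ≡ 256
309 = 256 + 32 + 16 + 4 + 1, so σ^309 ≡ 256·256·103·256·106 ≡ 106 (mod 493)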